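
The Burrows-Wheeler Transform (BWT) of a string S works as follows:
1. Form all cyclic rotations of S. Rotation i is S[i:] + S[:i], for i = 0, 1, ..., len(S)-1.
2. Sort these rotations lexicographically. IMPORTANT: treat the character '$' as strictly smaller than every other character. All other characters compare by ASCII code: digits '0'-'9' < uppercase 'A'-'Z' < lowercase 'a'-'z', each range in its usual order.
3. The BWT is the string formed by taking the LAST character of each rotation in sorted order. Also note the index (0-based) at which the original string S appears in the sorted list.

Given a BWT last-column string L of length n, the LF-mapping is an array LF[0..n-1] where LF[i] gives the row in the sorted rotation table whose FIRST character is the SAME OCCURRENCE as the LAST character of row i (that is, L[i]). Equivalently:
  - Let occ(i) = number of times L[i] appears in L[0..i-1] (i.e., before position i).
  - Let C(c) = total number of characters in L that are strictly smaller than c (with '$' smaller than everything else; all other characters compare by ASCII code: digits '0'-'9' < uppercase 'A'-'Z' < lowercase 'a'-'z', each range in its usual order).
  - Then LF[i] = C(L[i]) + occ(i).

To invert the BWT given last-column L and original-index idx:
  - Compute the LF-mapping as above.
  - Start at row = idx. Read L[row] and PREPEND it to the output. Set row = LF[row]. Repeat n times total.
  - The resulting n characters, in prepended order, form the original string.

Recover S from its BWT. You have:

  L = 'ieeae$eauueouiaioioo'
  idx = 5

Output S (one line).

Answer: eaeeeaaoouiueioioui$

Derivation:
LF mapping: 9 4 5 1 6 0 7 2 17 18 8 13 19 10 3 11 14 12 15 16
Walk LF starting at row 5, prepending L[row]:
  step 1: row=5, L[5]='$', prepend. Next row=LF[5]=0
  step 2: row=0, L[0]='i', prepend. Next row=LF[0]=9
  step 3: row=9, L[9]='u', prepend. Next row=LF[9]=18
  step 4: row=18, L[18]='o', prepend. Next row=LF[18]=15
  step 5: row=15, L[15]='i', prepend. Next row=LF[15]=11
  step 6: row=11, L[11]='o', prepend. Next row=LF[11]=13
  step 7: row=13, L[13]='i', prepend. Next row=LF[13]=10
  step 8: row=10, L[10]='e', prepend. Next row=LF[10]=8
  step 9: row=8, L[8]='u', prepend. Next row=LF[8]=17
  step 10: row=17, L[17]='i', prepend. Next row=LF[17]=12
  step 11: row=12, L[12]='u', prepend. Next row=LF[12]=19
  step 12: row=19, L[19]='o', prepend. Next row=LF[19]=16
  step 13: row=16, L[16]='o', prepend. Next row=LF[16]=14
  step 14: row=14, L[14]='a', prepend. Next row=LF[14]=3
  step 15: row=3, L[3]='a', prepend. Next row=LF[3]=1
  step 16: row=1, L[1]='e', prepend. Next row=LF[1]=4
  step 17: row=4, L[4]='e', prepend. Next row=LF[4]=6
  step 18: row=6, L[6]='e', prepend. Next row=LF[6]=7
  step 19: row=7, L[7]='a', prepend. Next row=LF[7]=2
  step 20: row=2, L[2]='e', prepend. Next row=LF[2]=5
Reversed output: eaeeeaaoouiueioioui$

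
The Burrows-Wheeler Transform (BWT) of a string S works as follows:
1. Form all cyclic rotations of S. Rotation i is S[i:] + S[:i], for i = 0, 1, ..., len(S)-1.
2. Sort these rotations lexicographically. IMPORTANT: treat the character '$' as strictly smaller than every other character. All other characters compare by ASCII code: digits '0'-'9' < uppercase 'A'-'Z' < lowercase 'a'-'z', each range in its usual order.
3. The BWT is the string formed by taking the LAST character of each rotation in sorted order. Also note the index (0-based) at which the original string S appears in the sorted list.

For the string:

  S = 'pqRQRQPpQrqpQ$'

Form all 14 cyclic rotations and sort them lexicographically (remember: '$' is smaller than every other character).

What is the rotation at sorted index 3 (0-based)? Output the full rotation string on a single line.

Answer: QPpQrqpQ$pqRQR

Derivation:
All 14 rotations (rotation i = S[i:]+S[:i]):
  rot[0] = pqRQRQPpQrqpQ$
  rot[1] = qRQRQPpQrqpQ$p
  rot[2] = RQRQPpQrqpQ$pq
  rot[3] = QRQPpQrqpQ$pqR
  rot[4] = RQPpQrqpQ$pqRQ
  rot[5] = QPpQrqpQ$pqRQR
  rot[6] = PpQrqpQ$pqRQRQ
  rot[7] = pQrqpQ$pqRQRQP
  rot[8] = QrqpQ$pqRQRQPp
  rot[9] = rqpQ$pqRQRQPpQ
  rot[10] = qpQ$pqRQRQPpQr
  rot[11] = pQ$pqRQRQPpQrq
  rot[12] = Q$pqRQRQPpQrqp
  rot[13] = $pqRQRQPpQrqpQ
Sorted (with $ < everything):
  sorted[0] = $pqRQRQPpQrqpQ
  sorted[1] = PpQrqpQ$pqRQRQ
  sorted[2] = Q$pqRQRQPpQrqp
  sorted[3] = QPpQrqpQ$pqRQR
  sorted[4] = QRQPpQrqpQ$pqR
  sorted[5] = QrqpQ$pqRQRQPp
  sorted[6] = RQPpQrqpQ$pqRQ
  sorted[7] = RQRQPpQrqpQ$pq
  sorted[8] = pQ$pqRQRQPpQrq
  sorted[9] = pQrqpQ$pqRQRQP
  sorted[10] = pqRQRQPpQrqpQ$
  sorted[11] = qRQRQPpQrqpQ$p
  sorted[12] = qpQ$pqRQRQPpQr
  sorted[13] = rqpQ$pqRQRQPpQ
sorted[3] = QPpQrqpQ$pqRQR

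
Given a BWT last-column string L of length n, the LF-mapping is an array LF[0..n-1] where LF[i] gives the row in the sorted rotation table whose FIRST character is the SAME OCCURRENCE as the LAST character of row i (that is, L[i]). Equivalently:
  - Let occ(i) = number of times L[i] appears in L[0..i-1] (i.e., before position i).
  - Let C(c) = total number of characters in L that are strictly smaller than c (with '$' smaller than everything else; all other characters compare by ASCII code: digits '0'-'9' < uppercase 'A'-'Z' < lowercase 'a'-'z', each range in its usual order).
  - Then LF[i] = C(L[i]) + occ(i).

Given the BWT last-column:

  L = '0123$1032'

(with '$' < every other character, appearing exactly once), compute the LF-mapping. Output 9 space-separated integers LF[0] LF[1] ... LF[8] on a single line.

Answer: 1 3 5 7 0 4 2 8 6

Derivation:
Char counts: '$':1, '0':2, '1':2, '2':2, '3':2
C (first-col start): C('$')=0, C('0')=1, C('1')=3, C('2')=5, C('3')=7
L[0]='0': occ=0, LF[0]=C('0')+0=1+0=1
L[1]='1': occ=0, LF[1]=C('1')+0=3+0=3
L[2]='2': occ=0, LF[2]=C('2')+0=5+0=5
L[3]='3': occ=0, LF[3]=C('3')+0=7+0=7
L[4]='$': occ=0, LF[4]=C('$')+0=0+0=0
L[5]='1': occ=1, LF[5]=C('1')+1=3+1=4
L[6]='0': occ=1, LF[6]=C('0')+1=1+1=2
L[7]='3': occ=1, LF[7]=C('3')+1=7+1=8
L[8]='2': occ=1, LF[8]=C('2')+1=5+1=6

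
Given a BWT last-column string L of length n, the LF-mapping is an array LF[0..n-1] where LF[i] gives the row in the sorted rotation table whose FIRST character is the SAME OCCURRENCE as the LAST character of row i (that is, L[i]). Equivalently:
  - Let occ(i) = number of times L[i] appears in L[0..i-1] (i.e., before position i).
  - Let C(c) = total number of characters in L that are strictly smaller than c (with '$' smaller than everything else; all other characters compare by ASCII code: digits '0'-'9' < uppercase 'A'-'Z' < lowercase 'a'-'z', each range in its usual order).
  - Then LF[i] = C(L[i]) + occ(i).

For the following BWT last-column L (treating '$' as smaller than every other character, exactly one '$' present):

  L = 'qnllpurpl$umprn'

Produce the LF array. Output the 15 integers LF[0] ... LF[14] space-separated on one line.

Char counts: '$':1, 'l':3, 'm':1, 'n':2, 'p':3, 'q':1, 'r':2, 'u':2
C (first-col start): C('$')=0, C('l')=1, C('m')=4, C('n')=5, C('p')=7, C('q')=10, C('r')=11, C('u')=13
L[0]='q': occ=0, LF[0]=C('q')+0=10+0=10
L[1]='n': occ=0, LF[1]=C('n')+0=5+0=5
L[2]='l': occ=0, LF[2]=C('l')+0=1+0=1
L[3]='l': occ=1, LF[3]=C('l')+1=1+1=2
L[4]='p': occ=0, LF[4]=C('p')+0=7+0=7
L[5]='u': occ=0, LF[5]=C('u')+0=13+0=13
L[6]='r': occ=0, LF[6]=C('r')+0=11+0=11
L[7]='p': occ=1, LF[7]=C('p')+1=7+1=8
L[8]='l': occ=2, LF[8]=C('l')+2=1+2=3
L[9]='$': occ=0, LF[9]=C('$')+0=0+0=0
L[10]='u': occ=1, LF[10]=C('u')+1=13+1=14
L[11]='m': occ=0, LF[11]=C('m')+0=4+0=4
L[12]='p': occ=2, LF[12]=C('p')+2=7+2=9
L[13]='r': occ=1, LF[13]=C('r')+1=11+1=12
L[14]='n': occ=1, LF[14]=C('n')+1=5+1=6

Answer: 10 5 1 2 7 13 11 8 3 0 14 4 9 12 6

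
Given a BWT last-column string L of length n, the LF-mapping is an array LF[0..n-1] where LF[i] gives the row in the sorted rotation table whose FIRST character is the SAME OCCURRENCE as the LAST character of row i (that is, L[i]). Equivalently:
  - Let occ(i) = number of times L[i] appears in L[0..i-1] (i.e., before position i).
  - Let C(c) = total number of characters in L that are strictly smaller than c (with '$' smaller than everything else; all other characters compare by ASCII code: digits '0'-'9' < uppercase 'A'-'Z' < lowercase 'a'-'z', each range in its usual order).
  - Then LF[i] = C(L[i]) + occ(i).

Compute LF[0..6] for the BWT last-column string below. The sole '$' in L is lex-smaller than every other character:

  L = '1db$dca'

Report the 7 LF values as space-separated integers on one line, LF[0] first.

Answer: 1 5 3 0 6 4 2

Derivation:
Char counts: '$':1, '1':1, 'a':1, 'b':1, 'c':1, 'd':2
C (first-col start): C('$')=0, C('1')=1, C('a')=2, C('b')=3, C('c')=4, C('d')=5
L[0]='1': occ=0, LF[0]=C('1')+0=1+0=1
L[1]='d': occ=0, LF[1]=C('d')+0=5+0=5
L[2]='b': occ=0, LF[2]=C('b')+0=3+0=3
L[3]='$': occ=0, LF[3]=C('$')+0=0+0=0
L[4]='d': occ=1, LF[4]=C('d')+1=5+1=6
L[5]='c': occ=0, LF[5]=C('c')+0=4+0=4
L[6]='a': occ=0, LF[6]=C('a')+0=2+0=2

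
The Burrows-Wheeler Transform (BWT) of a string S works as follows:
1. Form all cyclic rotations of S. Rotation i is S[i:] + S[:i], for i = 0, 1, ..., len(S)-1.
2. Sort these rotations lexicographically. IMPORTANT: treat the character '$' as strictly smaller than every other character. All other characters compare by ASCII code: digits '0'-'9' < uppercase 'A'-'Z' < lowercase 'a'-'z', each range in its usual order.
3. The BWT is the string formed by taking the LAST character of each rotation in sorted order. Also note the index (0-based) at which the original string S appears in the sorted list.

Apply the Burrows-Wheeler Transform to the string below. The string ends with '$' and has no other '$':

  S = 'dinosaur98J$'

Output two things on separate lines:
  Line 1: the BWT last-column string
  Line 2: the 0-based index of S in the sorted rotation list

Answer: J9r8s$dinuoa
5

Derivation:
All 12 rotations (rotation i = S[i:]+S[:i]):
  rot[0] = dinosaur98J$
  rot[1] = inosaur98J$d
  rot[2] = nosaur98J$di
  rot[3] = osaur98J$din
  rot[4] = saur98J$dino
  rot[5] = aur98J$dinos
  rot[6] = ur98J$dinosa
  rot[7] = r98J$dinosau
  rot[8] = 98J$dinosaur
  rot[9] = 8J$dinosaur9
  rot[10] = J$dinosaur98
  rot[11] = $dinosaur98J
Sorted (with $ < everything):
  sorted[0] = $dinosaur98J  (last char: 'J')
  sorted[1] = 8J$dinosaur9  (last char: '9')
  sorted[2] = 98J$dinosaur  (last char: 'r')
  sorted[3] = J$dinosaur98  (last char: '8')
  sorted[4] = aur98J$dinos  (last char: 's')
  sorted[5] = dinosaur98J$  (last char: '$')
  sorted[6] = inosaur98J$d  (last char: 'd')
  sorted[7] = nosaur98J$di  (last char: 'i')
  sorted[8] = osaur98J$din  (last char: 'n')
  sorted[9] = r98J$dinosau  (last char: 'u')
  sorted[10] = saur98J$dino  (last char: 'o')
  sorted[11] = ur98J$dinosa  (last char: 'a')
Last column: J9r8s$dinuoa
Original string S is at sorted index 5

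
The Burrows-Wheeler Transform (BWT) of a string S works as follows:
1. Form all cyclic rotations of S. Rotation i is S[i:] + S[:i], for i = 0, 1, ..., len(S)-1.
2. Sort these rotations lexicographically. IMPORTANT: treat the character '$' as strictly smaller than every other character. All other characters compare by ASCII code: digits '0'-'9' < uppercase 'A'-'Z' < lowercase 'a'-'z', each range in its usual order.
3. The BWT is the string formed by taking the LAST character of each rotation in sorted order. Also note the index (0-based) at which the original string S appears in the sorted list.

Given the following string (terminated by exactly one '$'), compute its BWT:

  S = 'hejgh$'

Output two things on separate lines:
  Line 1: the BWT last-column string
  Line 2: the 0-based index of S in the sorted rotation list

Answer: hhjg$e
4

Derivation:
All 6 rotations (rotation i = S[i:]+S[:i]):
  rot[0] = hejgh$
  rot[1] = ejgh$h
  rot[2] = jgh$he
  rot[3] = gh$hej
  rot[4] = h$hejg
  rot[5] = $hejgh
Sorted (with $ < everything):
  sorted[0] = $hejgh  (last char: 'h')
  sorted[1] = ejgh$h  (last char: 'h')
  sorted[2] = gh$hej  (last char: 'j')
  sorted[3] = h$hejg  (last char: 'g')
  sorted[4] = hejgh$  (last char: '$')
  sorted[5] = jgh$he  (last char: 'e')
Last column: hhjg$e
Original string S is at sorted index 4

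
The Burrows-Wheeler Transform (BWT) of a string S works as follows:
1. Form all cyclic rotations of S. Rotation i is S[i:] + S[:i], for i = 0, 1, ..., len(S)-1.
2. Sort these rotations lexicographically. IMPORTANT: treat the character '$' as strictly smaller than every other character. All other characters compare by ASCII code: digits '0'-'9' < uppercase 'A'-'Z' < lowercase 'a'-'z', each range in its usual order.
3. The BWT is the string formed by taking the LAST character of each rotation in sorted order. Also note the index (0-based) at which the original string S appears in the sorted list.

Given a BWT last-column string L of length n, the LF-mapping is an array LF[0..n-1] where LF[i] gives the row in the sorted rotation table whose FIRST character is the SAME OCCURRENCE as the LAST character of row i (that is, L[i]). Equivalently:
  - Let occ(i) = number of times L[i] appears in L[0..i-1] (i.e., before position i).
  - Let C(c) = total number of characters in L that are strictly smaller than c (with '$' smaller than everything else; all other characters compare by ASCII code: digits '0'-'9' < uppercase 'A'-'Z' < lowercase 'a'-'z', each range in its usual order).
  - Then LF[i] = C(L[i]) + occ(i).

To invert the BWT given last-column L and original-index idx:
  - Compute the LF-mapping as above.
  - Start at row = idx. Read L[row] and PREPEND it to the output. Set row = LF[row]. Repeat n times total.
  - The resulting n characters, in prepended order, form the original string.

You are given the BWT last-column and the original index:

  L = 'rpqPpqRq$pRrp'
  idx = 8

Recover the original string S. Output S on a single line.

LF mapping: 11 4 8 1 5 9 2 10 0 6 3 12 7
Walk LF starting at row 8, prepending L[row]:
  step 1: row=8, L[8]='$', prepend. Next row=LF[8]=0
  step 2: row=0, L[0]='r', prepend. Next row=LF[0]=11
  step 3: row=11, L[11]='r', prepend. Next row=LF[11]=12
  step 4: row=12, L[12]='p', prepend. Next row=LF[12]=7
  step 5: row=7, L[7]='q', prepend. Next row=LF[7]=10
  step 6: row=10, L[10]='R', prepend. Next row=LF[10]=3
  step 7: row=3, L[3]='P', prepend. Next row=LF[3]=1
  step 8: row=1, L[1]='p', prepend. Next row=LF[1]=4
  step 9: row=4, L[4]='p', prepend. Next row=LF[4]=5
  step 10: row=5, L[5]='q', prepend. Next row=LF[5]=9
  step 11: row=9, L[9]='p', prepend. Next row=LF[9]=6
  step 12: row=6, L[6]='R', prepend. Next row=LF[6]=2
  step 13: row=2, L[2]='q', prepend. Next row=LF[2]=8
Reversed output: qRpqppPRqprr$

Answer: qRpqppPRqprr$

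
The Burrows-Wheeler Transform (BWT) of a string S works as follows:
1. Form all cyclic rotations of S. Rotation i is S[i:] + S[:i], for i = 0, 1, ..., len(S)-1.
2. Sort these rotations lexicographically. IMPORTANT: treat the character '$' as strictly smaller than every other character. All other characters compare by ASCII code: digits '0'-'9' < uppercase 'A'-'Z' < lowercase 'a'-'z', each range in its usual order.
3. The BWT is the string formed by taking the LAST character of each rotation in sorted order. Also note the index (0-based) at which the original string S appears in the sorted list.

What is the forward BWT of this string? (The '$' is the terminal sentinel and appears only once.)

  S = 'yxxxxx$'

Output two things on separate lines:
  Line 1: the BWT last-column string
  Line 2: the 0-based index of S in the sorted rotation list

All 7 rotations (rotation i = S[i:]+S[:i]):
  rot[0] = yxxxxx$
  rot[1] = xxxxx$y
  rot[2] = xxxx$yx
  rot[3] = xxx$yxx
  rot[4] = xx$yxxx
  rot[5] = x$yxxxx
  rot[6] = $yxxxxx
Sorted (with $ < everything):
  sorted[0] = $yxxxxx  (last char: 'x')
  sorted[1] = x$yxxxx  (last char: 'x')
  sorted[2] = xx$yxxx  (last char: 'x')
  sorted[3] = xxx$yxx  (last char: 'x')
  sorted[4] = xxxx$yx  (last char: 'x')
  sorted[5] = xxxxx$y  (last char: 'y')
  sorted[6] = yxxxxx$  (last char: '$')
Last column: xxxxxy$
Original string S is at sorted index 6

Answer: xxxxxy$
6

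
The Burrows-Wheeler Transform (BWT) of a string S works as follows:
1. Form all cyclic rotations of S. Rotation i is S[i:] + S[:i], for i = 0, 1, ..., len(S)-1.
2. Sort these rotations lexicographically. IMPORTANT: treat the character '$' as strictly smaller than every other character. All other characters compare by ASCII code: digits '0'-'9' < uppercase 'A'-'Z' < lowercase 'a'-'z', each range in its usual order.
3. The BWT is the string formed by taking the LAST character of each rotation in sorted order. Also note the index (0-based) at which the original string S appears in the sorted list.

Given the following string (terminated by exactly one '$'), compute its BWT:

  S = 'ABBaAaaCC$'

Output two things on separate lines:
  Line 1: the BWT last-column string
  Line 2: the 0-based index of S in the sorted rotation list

All 10 rotations (rotation i = S[i:]+S[:i]):
  rot[0] = ABBaAaaCC$
  rot[1] = BBaAaaCC$A
  rot[2] = BaAaaCC$AB
  rot[3] = aAaaCC$ABB
  rot[4] = AaaCC$ABBa
  rot[5] = aaCC$ABBaA
  rot[6] = aCC$ABBaAa
  rot[7] = CC$ABBaAaa
  rot[8] = C$ABBaAaaC
  rot[9] = $ABBaAaaCC
Sorted (with $ < everything):
  sorted[0] = $ABBaAaaCC  (last char: 'C')
  sorted[1] = ABBaAaaCC$  (last char: '$')
  sorted[2] = AaaCC$ABBa  (last char: 'a')
  sorted[3] = BBaAaaCC$A  (last char: 'A')
  sorted[4] = BaAaaCC$AB  (last char: 'B')
  sorted[5] = C$ABBaAaaC  (last char: 'C')
  sorted[6] = CC$ABBaAaa  (last char: 'a')
  sorted[7] = aAaaCC$ABB  (last char: 'B')
  sorted[8] = aCC$ABBaAa  (last char: 'a')
  sorted[9] = aaCC$ABBaA  (last char: 'A')
Last column: C$aABCaBaA
Original string S is at sorted index 1

Answer: C$aABCaBaA
1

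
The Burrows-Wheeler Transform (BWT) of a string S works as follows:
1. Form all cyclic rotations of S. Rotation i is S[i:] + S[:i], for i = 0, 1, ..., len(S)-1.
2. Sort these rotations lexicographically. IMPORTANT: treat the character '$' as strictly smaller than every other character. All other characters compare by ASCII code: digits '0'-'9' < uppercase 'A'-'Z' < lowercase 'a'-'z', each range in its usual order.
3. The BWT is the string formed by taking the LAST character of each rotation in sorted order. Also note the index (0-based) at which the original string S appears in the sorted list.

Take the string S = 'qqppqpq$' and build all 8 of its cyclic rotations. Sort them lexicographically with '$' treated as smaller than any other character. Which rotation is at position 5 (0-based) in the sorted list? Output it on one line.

All 8 rotations (rotation i = S[i:]+S[:i]):
  rot[0] = qqppqpq$
  rot[1] = qppqpq$q
  rot[2] = ppqpq$qq
  rot[3] = pqpq$qqp
  rot[4] = qpq$qqpp
  rot[5] = pq$qqppq
  rot[6] = q$qqppqp
  rot[7] = $qqppqpq
Sorted (with $ < everything):
  sorted[0] = $qqppqpq
  sorted[1] = ppqpq$qq
  sorted[2] = pq$qqppq
  sorted[3] = pqpq$qqp
  sorted[4] = q$qqppqp
  sorted[5] = qppqpq$q
  sorted[6] = qpq$qqpp
  sorted[7] = qqppqpq$
sorted[5] = qppqpq$q

Answer: qppqpq$q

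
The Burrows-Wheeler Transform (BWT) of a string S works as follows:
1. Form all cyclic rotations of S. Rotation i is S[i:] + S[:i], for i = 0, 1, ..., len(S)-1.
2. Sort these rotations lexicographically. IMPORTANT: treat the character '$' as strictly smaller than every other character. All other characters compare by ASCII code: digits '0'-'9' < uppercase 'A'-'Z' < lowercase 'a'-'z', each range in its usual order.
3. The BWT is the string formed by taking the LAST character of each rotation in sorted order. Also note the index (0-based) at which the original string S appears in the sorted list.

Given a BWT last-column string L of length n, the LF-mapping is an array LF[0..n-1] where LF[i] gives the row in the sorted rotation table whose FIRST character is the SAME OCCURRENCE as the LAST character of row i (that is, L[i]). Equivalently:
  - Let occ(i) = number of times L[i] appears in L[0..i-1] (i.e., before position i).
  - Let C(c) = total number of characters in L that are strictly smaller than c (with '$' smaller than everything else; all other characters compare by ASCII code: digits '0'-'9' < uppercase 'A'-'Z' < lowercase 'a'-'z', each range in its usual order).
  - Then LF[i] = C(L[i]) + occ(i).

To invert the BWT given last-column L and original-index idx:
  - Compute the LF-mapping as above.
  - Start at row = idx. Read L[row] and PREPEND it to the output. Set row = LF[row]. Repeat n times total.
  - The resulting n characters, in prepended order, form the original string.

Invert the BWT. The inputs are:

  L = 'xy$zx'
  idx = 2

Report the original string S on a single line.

Answer: xzyx$

Derivation:
LF mapping: 1 3 0 4 2
Walk LF starting at row 2, prepending L[row]:
  step 1: row=2, L[2]='$', prepend. Next row=LF[2]=0
  step 2: row=0, L[0]='x', prepend. Next row=LF[0]=1
  step 3: row=1, L[1]='y', prepend. Next row=LF[1]=3
  step 4: row=3, L[3]='z', prepend. Next row=LF[3]=4
  step 5: row=4, L[4]='x', prepend. Next row=LF[4]=2
Reversed output: xzyx$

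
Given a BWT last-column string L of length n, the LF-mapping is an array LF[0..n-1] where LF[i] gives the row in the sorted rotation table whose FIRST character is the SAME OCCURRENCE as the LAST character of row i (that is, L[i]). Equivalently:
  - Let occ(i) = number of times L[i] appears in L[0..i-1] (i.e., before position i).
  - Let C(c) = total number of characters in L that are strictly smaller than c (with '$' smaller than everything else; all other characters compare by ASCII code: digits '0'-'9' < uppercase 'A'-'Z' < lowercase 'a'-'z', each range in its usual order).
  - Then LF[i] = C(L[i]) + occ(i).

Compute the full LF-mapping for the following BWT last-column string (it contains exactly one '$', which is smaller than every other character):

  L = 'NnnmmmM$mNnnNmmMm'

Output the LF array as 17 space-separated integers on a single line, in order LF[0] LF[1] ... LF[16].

Answer: 3 13 14 6 7 8 1 0 9 4 15 16 5 10 11 2 12

Derivation:
Char counts: '$':1, 'M':2, 'N':3, 'm':7, 'n':4
C (first-col start): C('$')=0, C('M')=1, C('N')=3, C('m')=6, C('n')=13
L[0]='N': occ=0, LF[0]=C('N')+0=3+0=3
L[1]='n': occ=0, LF[1]=C('n')+0=13+0=13
L[2]='n': occ=1, LF[2]=C('n')+1=13+1=14
L[3]='m': occ=0, LF[3]=C('m')+0=6+0=6
L[4]='m': occ=1, LF[4]=C('m')+1=6+1=7
L[5]='m': occ=2, LF[5]=C('m')+2=6+2=8
L[6]='M': occ=0, LF[6]=C('M')+0=1+0=1
L[7]='$': occ=0, LF[7]=C('$')+0=0+0=0
L[8]='m': occ=3, LF[8]=C('m')+3=6+3=9
L[9]='N': occ=1, LF[9]=C('N')+1=3+1=4
L[10]='n': occ=2, LF[10]=C('n')+2=13+2=15
L[11]='n': occ=3, LF[11]=C('n')+3=13+3=16
L[12]='N': occ=2, LF[12]=C('N')+2=3+2=5
L[13]='m': occ=4, LF[13]=C('m')+4=6+4=10
L[14]='m': occ=5, LF[14]=C('m')+5=6+5=11
L[15]='M': occ=1, LF[15]=C('M')+1=1+1=2
L[16]='m': occ=6, LF[16]=C('m')+6=6+6=12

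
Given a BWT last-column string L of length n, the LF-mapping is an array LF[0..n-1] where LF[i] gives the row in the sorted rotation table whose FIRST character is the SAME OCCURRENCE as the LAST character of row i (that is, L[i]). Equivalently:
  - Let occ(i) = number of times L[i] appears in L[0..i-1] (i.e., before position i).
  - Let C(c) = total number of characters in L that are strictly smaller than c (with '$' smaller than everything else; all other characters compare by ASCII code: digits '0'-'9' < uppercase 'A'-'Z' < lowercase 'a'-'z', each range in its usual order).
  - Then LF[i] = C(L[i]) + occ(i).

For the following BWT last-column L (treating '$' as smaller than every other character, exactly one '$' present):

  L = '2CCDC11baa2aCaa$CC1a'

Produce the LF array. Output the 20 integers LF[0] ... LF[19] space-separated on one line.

Char counts: '$':1, '1':3, '2':2, 'C':6, 'D':1, 'a':6, 'b':1
C (first-col start): C('$')=0, C('1')=1, C('2')=4, C('C')=6, C('D')=12, C('a')=13, C('b')=19
L[0]='2': occ=0, LF[0]=C('2')+0=4+0=4
L[1]='C': occ=0, LF[1]=C('C')+0=6+0=6
L[2]='C': occ=1, LF[2]=C('C')+1=6+1=7
L[3]='D': occ=0, LF[3]=C('D')+0=12+0=12
L[4]='C': occ=2, LF[4]=C('C')+2=6+2=8
L[5]='1': occ=0, LF[5]=C('1')+0=1+0=1
L[6]='1': occ=1, LF[6]=C('1')+1=1+1=2
L[7]='b': occ=0, LF[7]=C('b')+0=19+0=19
L[8]='a': occ=0, LF[8]=C('a')+0=13+0=13
L[9]='a': occ=1, LF[9]=C('a')+1=13+1=14
L[10]='2': occ=1, LF[10]=C('2')+1=4+1=5
L[11]='a': occ=2, LF[11]=C('a')+2=13+2=15
L[12]='C': occ=3, LF[12]=C('C')+3=6+3=9
L[13]='a': occ=3, LF[13]=C('a')+3=13+3=16
L[14]='a': occ=4, LF[14]=C('a')+4=13+4=17
L[15]='$': occ=0, LF[15]=C('$')+0=0+0=0
L[16]='C': occ=4, LF[16]=C('C')+4=6+4=10
L[17]='C': occ=5, LF[17]=C('C')+5=6+5=11
L[18]='1': occ=2, LF[18]=C('1')+2=1+2=3
L[19]='a': occ=5, LF[19]=C('a')+5=13+5=18

Answer: 4 6 7 12 8 1 2 19 13 14 5 15 9 16 17 0 10 11 3 18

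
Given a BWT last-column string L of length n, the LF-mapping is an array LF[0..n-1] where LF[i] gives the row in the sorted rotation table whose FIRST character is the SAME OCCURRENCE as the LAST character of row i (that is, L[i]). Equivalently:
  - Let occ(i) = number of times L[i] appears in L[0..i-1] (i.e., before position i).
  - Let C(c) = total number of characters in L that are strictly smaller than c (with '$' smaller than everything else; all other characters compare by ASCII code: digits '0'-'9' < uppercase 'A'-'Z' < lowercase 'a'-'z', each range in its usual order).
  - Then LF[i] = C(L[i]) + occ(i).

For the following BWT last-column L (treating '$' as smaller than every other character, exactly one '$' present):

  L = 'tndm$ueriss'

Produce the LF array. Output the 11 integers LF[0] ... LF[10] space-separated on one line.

Answer: 9 5 1 4 0 10 2 6 3 7 8

Derivation:
Char counts: '$':1, 'd':1, 'e':1, 'i':1, 'm':1, 'n':1, 'r':1, 's':2, 't':1, 'u':1
C (first-col start): C('$')=0, C('d')=1, C('e')=2, C('i')=3, C('m')=4, C('n')=5, C('r')=6, C('s')=7, C('t')=9, C('u')=10
L[0]='t': occ=0, LF[0]=C('t')+0=9+0=9
L[1]='n': occ=0, LF[1]=C('n')+0=5+0=5
L[2]='d': occ=0, LF[2]=C('d')+0=1+0=1
L[3]='m': occ=0, LF[3]=C('m')+0=4+0=4
L[4]='$': occ=0, LF[4]=C('$')+0=0+0=0
L[5]='u': occ=0, LF[5]=C('u')+0=10+0=10
L[6]='e': occ=0, LF[6]=C('e')+0=2+0=2
L[7]='r': occ=0, LF[7]=C('r')+0=6+0=6
L[8]='i': occ=0, LF[8]=C('i')+0=3+0=3
L[9]='s': occ=0, LF[9]=C('s')+0=7+0=7
L[10]='s': occ=1, LF[10]=C('s')+1=7+1=8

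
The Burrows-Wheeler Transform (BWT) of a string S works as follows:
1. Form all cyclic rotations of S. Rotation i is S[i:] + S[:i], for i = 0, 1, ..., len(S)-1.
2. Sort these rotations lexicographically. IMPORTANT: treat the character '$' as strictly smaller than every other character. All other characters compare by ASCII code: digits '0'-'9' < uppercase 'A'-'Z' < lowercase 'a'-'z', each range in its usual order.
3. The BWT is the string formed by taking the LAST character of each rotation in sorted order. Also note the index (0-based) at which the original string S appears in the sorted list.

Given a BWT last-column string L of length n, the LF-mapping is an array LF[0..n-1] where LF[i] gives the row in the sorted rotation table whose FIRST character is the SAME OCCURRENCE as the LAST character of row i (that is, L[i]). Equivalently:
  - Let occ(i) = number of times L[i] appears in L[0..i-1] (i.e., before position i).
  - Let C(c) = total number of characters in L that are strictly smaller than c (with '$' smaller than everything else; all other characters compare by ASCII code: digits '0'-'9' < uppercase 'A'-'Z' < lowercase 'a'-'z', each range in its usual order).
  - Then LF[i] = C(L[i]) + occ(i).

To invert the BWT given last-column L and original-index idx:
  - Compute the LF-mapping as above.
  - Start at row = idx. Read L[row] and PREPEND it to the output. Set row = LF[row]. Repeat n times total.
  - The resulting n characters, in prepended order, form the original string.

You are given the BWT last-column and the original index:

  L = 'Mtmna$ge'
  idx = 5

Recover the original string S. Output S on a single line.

Answer: magnetM$

Derivation:
LF mapping: 1 7 5 6 2 0 4 3
Walk LF starting at row 5, prepending L[row]:
  step 1: row=5, L[5]='$', prepend. Next row=LF[5]=0
  step 2: row=0, L[0]='M', prepend. Next row=LF[0]=1
  step 3: row=1, L[1]='t', prepend. Next row=LF[1]=7
  step 4: row=7, L[7]='e', prepend. Next row=LF[7]=3
  step 5: row=3, L[3]='n', prepend. Next row=LF[3]=6
  step 6: row=6, L[6]='g', prepend. Next row=LF[6]=4
  step 7: row=4, L[4]='a', prepend. Next row=LF[4]=2
  step 8: row=2, L[2]='m', prepend. Next row=LF[2]=5
Reversed output: magnetM$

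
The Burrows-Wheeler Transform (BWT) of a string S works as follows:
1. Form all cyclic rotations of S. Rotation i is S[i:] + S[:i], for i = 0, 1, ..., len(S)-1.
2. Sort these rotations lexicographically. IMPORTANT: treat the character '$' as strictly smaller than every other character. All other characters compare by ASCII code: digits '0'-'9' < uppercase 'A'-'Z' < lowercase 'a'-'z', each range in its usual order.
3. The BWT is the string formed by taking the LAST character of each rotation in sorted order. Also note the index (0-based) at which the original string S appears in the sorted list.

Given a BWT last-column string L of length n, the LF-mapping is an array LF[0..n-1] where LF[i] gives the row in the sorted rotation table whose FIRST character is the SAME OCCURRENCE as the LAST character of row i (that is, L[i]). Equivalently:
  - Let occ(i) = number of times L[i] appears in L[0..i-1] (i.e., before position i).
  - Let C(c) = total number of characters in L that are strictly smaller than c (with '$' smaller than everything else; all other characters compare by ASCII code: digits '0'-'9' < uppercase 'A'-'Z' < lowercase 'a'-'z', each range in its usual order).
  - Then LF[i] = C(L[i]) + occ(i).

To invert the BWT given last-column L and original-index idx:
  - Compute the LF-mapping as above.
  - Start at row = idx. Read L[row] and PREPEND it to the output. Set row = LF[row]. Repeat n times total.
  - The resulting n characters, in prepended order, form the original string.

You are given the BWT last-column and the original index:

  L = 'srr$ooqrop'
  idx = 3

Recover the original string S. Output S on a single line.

Answer: orroqrops$

Derivation:
LF mapping: 9 6 7 0 1 2 5 8 3 4
Walk LF starting at row 3, prepending L[row]:
  step 1: row=3, L[3]='$', prepend. Next row=LF[3]=0
  step 2: row=0, L[0]='s', prepend. Next row=LF[0]=9
  step 3: row=9, L[9]='p', prepend. Next row=LF[9]=4
  step 4: row=4, L[4]='o', prepend. Next row=LF[4]=1
  step 5: row=1, L[1]='r', prepend. Next row=LF[1]=6
  step 6: row=6, L[6]='q', prepend. Next row=LF[6]=5
  step 7: row=5, L[5]='o', prepend. Next row=LF[5]=2
  step 8: row=2, L[2]='r', prepend. Next row=LF[2]=7
  step 9: row=7, L[7]='r', prepend. Next row=LF[7]=8
  step 10: row=8, L[8]='o', prepend. Next row=LF[8]=3
Reversed output: orroqrops$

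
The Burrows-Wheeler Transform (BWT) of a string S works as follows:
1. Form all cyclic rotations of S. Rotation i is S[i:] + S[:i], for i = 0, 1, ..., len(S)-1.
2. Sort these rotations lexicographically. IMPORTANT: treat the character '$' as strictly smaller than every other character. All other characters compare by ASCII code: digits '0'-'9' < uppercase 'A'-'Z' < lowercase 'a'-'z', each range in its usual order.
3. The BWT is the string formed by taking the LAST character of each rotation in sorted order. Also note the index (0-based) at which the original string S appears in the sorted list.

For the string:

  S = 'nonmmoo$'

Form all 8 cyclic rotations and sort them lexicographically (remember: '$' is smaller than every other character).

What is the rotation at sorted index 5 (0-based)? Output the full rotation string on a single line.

Answer: o$nonmmo

Derivation:
All 8 rotations (rotation i = S[i:]+S[:i]):
  rot[0] = nonmmoo$
  rot[1] = onmmoo$n
  rot[2] = nmmoo$no
  rot[3] = mmoo$non
  rot[4] = moo$nonm
  rot[5] = oo$nonmm
  rot[6] = o$nonmmo
  rot[7] = $nonmmoo
Sorted (with $ < everything):
  sorted[0] = $nonmmoo
  sorted[1] = mmoo$non
  sorted[2] = moo$nonm
  sorted[3] = nmmoo$no
  sorted[4] = nonmmoo$
  sorted[5] = o$nonmmo
  sorted[6] = onmmoo$n
  sorted[7] = oo$nonmm
sorted[5] = o$nonmmo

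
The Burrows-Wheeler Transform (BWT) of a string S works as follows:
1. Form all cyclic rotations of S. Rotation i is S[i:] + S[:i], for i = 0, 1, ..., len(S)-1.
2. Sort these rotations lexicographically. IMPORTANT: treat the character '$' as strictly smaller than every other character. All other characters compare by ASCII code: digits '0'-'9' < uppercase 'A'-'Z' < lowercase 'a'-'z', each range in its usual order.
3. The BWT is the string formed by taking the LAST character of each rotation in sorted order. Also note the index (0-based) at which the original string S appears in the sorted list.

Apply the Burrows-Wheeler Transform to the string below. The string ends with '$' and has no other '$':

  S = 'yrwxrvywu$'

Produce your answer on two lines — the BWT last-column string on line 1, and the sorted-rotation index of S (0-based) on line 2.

All 10 rotations (rotation i = S[i:]+S[:i]):
  rot[0] = yrwxrvywu$
  rot[1] = rwxrvywu$y
  rot[2] = wxrvywu$yr
  rot[3] = xrvywu$yrw
  rot[4] = rvywu$yrwx
  rot[5] = vywu$yrwxr
  rot[6] = ywu$yrwxrv
  rot[7] = wu$yrwxrvy
  rot[8] = u$yrwxrvyw
  rot[9] = $yrwxrvywu
Sorted (with $ < everything):
  sorted[0] = $yrwxrvywu  (last char: 'u')
  sorted[1] = rvywu$yrwx  (last char: 'x')
  sorted[2] = rwxrvywu$y  (last char: 'y')
  sorted[3] = u$yrwxrvyw  (last char: 'w')
  sorted[4] = vywu$yrwxr  (last char: 'r')
  sorted[5] = wu$yrwxrvy  (last char: 'y')
  sorted[6] = wxrvywu$yr  (last char: 'r')
  sorted[7] = xrvywu$yrw  (last char: 'w')
  sorted[8] = yrwxrvywu$  (last char: '$')
  sorted[9] = ywu$yrwxrv  (last char: 'v')
Last column: uxywryrw$v
Original string S is at sorted index 8

Answer: uxywryrw$v
8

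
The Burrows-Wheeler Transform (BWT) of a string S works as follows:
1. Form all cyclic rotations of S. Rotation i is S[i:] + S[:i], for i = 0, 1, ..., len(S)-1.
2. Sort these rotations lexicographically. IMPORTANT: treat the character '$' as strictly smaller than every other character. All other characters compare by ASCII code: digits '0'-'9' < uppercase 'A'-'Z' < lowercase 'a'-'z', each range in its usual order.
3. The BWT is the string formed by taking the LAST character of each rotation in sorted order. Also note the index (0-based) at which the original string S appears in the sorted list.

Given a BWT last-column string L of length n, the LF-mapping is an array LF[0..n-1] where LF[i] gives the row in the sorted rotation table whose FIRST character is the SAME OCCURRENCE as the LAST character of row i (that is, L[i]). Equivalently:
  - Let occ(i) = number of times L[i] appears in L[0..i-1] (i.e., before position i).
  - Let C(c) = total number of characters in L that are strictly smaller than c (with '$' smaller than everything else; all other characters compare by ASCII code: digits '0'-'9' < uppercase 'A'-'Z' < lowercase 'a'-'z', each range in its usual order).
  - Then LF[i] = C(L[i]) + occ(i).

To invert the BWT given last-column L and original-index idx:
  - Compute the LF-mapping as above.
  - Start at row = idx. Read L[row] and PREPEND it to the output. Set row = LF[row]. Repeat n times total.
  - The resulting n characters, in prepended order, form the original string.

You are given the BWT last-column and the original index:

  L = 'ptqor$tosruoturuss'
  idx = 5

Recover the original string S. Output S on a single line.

Answer: qorsrttoosuusutrp$

Derivation:
LF mapping: 4 12 5 1 6 0 13 2 9 7 15 3 14 16 8 17 10 11
Walk LF starting at row 5, prepending L[row]:
  step 1: row=5, L[5]='$', prepend. Next row=LF[5]=0
  step 2: row=0, L[0]='p', prepend. Next row=LF[0]=4
  step 3: row=4, L[4]='r', prepend. Next row=LF[4]=6
  step 4: row=6, L[6]='t', prepend. Next row=LF[6]=13
  step 5: row=13, L[13]='u', prepend. Next row=LF[13]=16
  step 6: row=16, L[16]='s', prepend. Next row=LF[16]=10
  step 7: row=10, L[10]='u', prepend. Next row=LF[10]=15
  step 8: row=15, L[15]='u', prepend. Next row=LF[15]=17
  step 9: row=17, L[17]='s', prepend. Next row=LF[17]=11
  step 10: row=11, L[11]='o', prepend. Next row=LF[11]=3
  step 11: row=3, L[3]='o', prepend. Next row=LF[3]=1
  step 12: row=1, L[1]='t', prepend. Next row=LF[1]=12
  step 13: row=12, L[12]='t', prepend. Next row=LF[12]=14
  step 14: row=14, L[14]='r', prepend. Next row=LF[14]=8
  step 15: row=8, L[8]='s', prepend. Next row=LF[8]=9
  step 16: row=9, L[9]='r', prepend. Next row=LF[9]=7
  step 17: row=7, L[7]='o', prepend. Next row=LF[7]=2
  step 18: row=2, L[2]='q', prepend. Next row=LF[2]=5
Reversed output: qorsrttoosuusutrp$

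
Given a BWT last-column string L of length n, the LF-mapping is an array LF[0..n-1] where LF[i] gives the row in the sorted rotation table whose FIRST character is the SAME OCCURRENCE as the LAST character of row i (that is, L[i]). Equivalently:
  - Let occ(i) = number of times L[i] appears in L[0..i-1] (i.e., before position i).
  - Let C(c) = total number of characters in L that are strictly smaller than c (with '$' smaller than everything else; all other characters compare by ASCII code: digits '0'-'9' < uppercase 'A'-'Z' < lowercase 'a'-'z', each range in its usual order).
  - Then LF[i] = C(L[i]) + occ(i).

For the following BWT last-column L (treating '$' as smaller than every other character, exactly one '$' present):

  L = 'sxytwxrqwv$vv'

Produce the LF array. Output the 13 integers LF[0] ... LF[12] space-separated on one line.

Char counts: '$':1, 'q':1, 'r':1, 's':1, 't':1, 'v':3, 'w':2, 'x':2, 'y':1
C (first-col start): C('$')=0, C('q')=1, C('r')=2, C('s')=3, C('t')=4, C('v')=5, C('w')=8, C('x')=10, C('y')=12
L[0]='s': occ=0, LF[0]=C('s')+0=3+0=3
L[1]='x': occ=0, LF[1]=C('x')+0=10+0=10
L[2]='y': occ=0, LF[2]=C('y')+0=12+0=12
L[3]='t': occ=0, LF[3]=C('t')+0=4+0=4
L[4]='w': occ=0, LF[4]=C('w')+0=8+0=8
L[5]='x': occ=1, LF[5]=C('x')+1=10+1=11
L[6]='r': occ=0, LF[6]=C('r')+0=2+0=2
L[7]='q': occ=0, LF[7]=C('q')+0=1+0=1
L[8]='w': occ=1, LF[8]=C('w')+1=8+1=9
L[9]='v': occ=0, LF[9]=C('v')+0=5+0=5
L[10]='$': occ=0, LF[10]=C('$')+0=0+0=0
L[11]='v': occ=1, LF[11]=C('v')+1=5+1=6
L[12]='v': occ=2, LF[12]=C('v')+2=5+2=7

Answer: 3 10 12 4 8 11 2 1 9 5 0 6 7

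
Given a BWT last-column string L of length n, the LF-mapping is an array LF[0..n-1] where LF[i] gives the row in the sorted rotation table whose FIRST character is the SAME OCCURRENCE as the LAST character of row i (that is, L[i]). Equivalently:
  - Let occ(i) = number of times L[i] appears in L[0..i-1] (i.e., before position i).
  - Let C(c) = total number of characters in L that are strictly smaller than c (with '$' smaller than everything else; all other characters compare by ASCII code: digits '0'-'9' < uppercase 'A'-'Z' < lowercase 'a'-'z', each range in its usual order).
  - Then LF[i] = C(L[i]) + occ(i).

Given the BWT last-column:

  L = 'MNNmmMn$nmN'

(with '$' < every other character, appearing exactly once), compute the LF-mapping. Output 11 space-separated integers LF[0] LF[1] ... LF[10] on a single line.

Answer: 1 3 4 6 7 2 9 0 10 8 5

Derivation:
Char counts: '$':1, 'M':2, 'N':3, 'm':3, 'n':2
C (first-col start): C('$')=0, C('M')=1, C('N')=3, C('m')=6, C('n')=9
L[0]='M': occ=0, LF[0]=C('M')+0=1+0=1
L[1]='N': occ=0, LF[1]=C('N')+0=3+0=3
L[2]='N': occ=1, LF[2]=C('N')+1=3+1=4
L[3]='m': occ=0, LF[3]=C('m')+0=6+0=6
L[4]='m': occ=1, LF[4]=C('m')+1=6+1=7
L[5]='M': occ=1, LF[5]=C('M')+1=1+1=2
L[6]='n': occ=0, LF[6]=C('n')+0=9+0=9
L[7]='$': occ=0, LF[7]=C('$')+0=0+0=0
L[8]='n': occ=1, LF[8]=C('n')+1=9+1=10
L[9]='m': occ=2, LF[9]=C('m')+2=6+2=8
L[10]='N': occ=2, LF[10]=C('N')+2=3+2=5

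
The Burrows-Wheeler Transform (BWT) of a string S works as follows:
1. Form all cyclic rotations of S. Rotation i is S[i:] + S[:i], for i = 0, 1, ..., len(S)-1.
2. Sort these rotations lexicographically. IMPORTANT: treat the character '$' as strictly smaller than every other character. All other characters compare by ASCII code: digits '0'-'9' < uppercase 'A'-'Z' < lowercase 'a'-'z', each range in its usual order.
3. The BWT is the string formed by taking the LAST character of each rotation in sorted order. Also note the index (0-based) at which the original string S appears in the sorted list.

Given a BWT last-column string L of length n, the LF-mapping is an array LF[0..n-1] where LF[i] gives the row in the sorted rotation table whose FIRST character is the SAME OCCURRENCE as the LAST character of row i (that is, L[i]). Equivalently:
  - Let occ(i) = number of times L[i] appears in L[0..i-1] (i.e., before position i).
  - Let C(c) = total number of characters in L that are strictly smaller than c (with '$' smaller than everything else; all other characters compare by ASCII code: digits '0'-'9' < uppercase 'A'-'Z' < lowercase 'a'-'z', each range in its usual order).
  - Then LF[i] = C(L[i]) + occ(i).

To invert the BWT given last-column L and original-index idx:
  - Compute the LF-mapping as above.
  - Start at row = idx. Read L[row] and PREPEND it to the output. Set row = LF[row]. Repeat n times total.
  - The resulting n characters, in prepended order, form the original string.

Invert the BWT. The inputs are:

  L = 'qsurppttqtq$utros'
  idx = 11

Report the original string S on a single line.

LF mapping: 4 9 15 7 2 3 11 12 5 13 6 0 16 14 8 1 10
Walk LF starting at row 11, prepending L[row]:
  step 1: row=11, L[11]='$', prepend. Next row=LF[11]=0
  step 2: row=0, L[0]='q', prepend. Next row=LF[0]=4
  step 3: row=4, L[4]='p', prepend. Next row=LF[4]=2
  step 4: row=2, L[2]='u', prepend. Next row=LF[2]=15
  step 5: row=15, L[15]='o', prepend. Next row=LF[15]=1
  step 6: row=1, L[1]='s', prepend. Next row=LF[1]=9
  step 7: row=9, L[9]='t', prepend. Next row=LF[9]=13
  step 8: row=13, L[13]='t', prepend. Next row=LF[13]=14
  step 9: row=14, L[14]='r', prepend. Next row=LF[14]=8
  step 10: row=8, L[8]='q', prepend. Next row=LF[8]=5
  step 11: row=5, L[5]='p', prepend. Next row=LF[5]=3
  step 12: row=3, L[3]='r', prepend. Next row=LF[3]=7
  step 13: row=7, L[7]='t', prepend. Next row=LF[7]=12
  step 14: row=12, L[12]='u', prepend. Next row=LF[12]=16
  step 15: row=16, L[16]='s', prepend. Next row=LF[16]=10
  step 16: row=10, L[10]='q', prepend. Next row=LF[10]=6
  step 17: row=6, L[6]='t', prepend. Next row=LF[6]=11
Reversed output: tqsutrpqrttsoupq$

Answer: tqsutrpqrttsoupq$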